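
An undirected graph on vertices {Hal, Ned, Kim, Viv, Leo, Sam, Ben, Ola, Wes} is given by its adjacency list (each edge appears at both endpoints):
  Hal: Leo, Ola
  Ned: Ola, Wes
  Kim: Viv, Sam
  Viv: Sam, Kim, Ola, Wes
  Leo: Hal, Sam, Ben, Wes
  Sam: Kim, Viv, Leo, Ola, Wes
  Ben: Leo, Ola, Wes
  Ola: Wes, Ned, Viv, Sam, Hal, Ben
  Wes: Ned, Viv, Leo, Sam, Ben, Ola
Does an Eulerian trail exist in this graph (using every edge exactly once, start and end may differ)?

Degrees: Hal:2, Ned:2, Kim:2, Viv:4, Leo:4, Sam:5, Ben:3, Ola:6, Wes:6
Odd-degree vertices: Sam, Ben (2 total).
The non-isolated vertices are connected and exactly 2 have odd degree, so an Eulerian trail exists (from Sam to Ben).

Yes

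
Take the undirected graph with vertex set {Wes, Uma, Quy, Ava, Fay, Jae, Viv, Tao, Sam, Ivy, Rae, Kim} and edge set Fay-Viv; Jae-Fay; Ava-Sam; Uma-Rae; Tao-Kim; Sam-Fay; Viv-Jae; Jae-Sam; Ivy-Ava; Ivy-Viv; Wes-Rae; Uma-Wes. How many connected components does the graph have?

4

Component: {Quy}
Component: {Tao, Kim}
Component: {Wes, Uma, Rae}
Component: {Ava, Fay, Jae, Viv, Sam, Ivy}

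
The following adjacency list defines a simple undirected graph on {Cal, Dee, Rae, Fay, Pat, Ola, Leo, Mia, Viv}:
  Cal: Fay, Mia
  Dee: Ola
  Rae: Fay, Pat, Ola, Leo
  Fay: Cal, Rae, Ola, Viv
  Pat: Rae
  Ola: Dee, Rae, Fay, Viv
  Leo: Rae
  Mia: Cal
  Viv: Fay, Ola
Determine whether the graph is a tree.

The graph has 9 vertices and 10 edges.
A tree on 9 vertices has exactly 8 edges; this graph has 10, so it contains a cycle and is not a tree.

No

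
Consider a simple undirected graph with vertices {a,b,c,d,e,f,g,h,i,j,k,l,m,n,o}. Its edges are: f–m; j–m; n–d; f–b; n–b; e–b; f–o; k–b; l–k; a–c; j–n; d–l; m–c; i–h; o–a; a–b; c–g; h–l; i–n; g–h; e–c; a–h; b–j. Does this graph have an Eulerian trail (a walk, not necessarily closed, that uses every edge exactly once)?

Degrees: a:4, b:6, c:4, d:2, e:2, f:3, g:2, h:4, i:2, j:3, k:2, l:3, m:3, n:4, o:2
Odd-degree vertices: f, j, l, m (4 total).
An Eulerian trail requires 0 or 2 odd-degree vertices; here there are 4.

No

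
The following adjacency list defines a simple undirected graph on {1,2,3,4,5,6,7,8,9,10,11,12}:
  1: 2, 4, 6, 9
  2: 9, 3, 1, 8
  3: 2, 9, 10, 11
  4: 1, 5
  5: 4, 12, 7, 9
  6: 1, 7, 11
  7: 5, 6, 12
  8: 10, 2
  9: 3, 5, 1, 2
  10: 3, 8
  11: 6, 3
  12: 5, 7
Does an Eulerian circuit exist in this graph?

No

Degrees: 1:4, 2:4, 3:4, 4:2, 5:4, 6:3, 7:3, 8:2, 9:4, 10:2, 11:2, 12:2
6, 7 have odd degree; an Eulerian circuit needs every degree to be even, so none exists.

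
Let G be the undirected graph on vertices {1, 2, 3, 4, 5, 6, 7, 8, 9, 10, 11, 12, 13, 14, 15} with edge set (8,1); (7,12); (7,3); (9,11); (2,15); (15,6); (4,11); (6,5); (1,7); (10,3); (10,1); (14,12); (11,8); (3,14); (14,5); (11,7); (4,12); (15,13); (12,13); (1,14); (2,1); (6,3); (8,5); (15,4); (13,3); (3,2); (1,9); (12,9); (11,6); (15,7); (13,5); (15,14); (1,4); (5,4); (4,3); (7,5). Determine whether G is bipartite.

Yes

Partition the vertices as {2, 4, 6, 7, 8, 9, 10, 13, 14} vs {1, 3, 5, 11, 12, 15}. Each listed edge has one endpoint in each part, so the graph is bipartite.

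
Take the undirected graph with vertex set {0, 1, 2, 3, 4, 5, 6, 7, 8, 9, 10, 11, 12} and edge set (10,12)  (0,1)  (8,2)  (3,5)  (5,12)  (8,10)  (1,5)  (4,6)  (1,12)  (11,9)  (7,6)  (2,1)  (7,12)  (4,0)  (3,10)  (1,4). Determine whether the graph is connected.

No

Component: {9, 11}
Component: {0, 1, 2, 3, 4, 5, 6, 7, 8, 10, 12}
No edge joins these 2 groups, so the graph is disconnected.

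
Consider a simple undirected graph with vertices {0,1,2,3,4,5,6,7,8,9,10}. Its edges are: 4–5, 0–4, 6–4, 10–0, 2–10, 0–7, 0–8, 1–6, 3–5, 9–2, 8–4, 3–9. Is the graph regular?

No

Degrees: 0:4, 1:1, 2:2, 3:2, 4:4, 5:2, 6:2, 7:1, 8:2, 9:2, 10:2
Degrees are not all equal (e.g. deg(1)=1 but deg(0)=4); not regular.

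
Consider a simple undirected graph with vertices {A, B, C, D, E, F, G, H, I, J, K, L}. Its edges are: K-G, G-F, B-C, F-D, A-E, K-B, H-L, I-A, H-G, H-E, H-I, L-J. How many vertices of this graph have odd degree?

Degrees: A:2, B:2, C:1, D:1, E:2, F:2, G:3, H:4, I:2, J:1, K:2, L:2
Odd-degree vertices: C, D, G, J.

4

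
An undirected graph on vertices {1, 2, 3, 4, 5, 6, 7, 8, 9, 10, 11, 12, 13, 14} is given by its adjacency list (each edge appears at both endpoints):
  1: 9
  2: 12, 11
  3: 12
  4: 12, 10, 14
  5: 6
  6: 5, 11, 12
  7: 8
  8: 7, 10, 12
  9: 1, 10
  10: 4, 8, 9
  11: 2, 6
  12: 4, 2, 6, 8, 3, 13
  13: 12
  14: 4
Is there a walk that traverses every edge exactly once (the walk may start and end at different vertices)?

Degrees: 1:1, 2:2, 3:1, 4:3, 5:1, 6:3, 7:1, 8:3, 9:2, 10:3, 11:2, 12:6, 13:1, 14:1
Odd-degree vertices: 1, 3, 4, 5, 6, 7, 8, 10, 13, 14 (10 total).
With 10 odd-degree vertices (more than two), no single trail can use every edge.

No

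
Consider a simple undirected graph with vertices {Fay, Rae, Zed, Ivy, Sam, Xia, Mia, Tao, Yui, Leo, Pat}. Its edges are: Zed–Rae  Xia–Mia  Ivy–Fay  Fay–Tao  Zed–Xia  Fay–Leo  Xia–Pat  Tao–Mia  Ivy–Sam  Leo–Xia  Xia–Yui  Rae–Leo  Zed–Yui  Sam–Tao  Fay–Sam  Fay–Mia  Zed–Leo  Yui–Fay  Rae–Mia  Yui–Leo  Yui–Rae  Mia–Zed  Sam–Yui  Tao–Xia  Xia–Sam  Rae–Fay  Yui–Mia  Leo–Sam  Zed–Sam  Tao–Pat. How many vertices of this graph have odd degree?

Degrees: Fay:7, Rae:5, Zed:6, Ivy:2, Sam:7, Xia:7, Mia:6, Tao:5, Yui:7, Leo:6, Pat:2
Odd-degree vertices: Fay, Rae, Sam, Xia, Tao, Yui.

6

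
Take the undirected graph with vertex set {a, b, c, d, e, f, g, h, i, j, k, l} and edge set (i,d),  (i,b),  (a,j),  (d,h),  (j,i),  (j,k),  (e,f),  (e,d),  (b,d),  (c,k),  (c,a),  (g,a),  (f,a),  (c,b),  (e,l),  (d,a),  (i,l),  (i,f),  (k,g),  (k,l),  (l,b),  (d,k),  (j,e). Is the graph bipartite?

No

The cycle b-i-l-b has length 3, which is odd, so the graph is not bipartite.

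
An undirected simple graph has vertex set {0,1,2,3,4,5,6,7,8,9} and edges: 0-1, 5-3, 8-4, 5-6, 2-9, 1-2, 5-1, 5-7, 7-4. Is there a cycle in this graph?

|V| = 10, |E| = 9, number of components = 1.
A forest on 10 vertices with 1 component has exactly 9 edges, which matches — so no cycle.

No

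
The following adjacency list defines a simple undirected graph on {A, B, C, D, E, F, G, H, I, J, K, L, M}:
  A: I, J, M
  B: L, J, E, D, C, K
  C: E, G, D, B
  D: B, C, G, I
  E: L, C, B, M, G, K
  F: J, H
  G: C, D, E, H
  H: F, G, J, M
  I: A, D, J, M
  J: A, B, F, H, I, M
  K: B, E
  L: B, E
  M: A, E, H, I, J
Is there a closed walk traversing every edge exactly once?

Degrees: A:3, B:6, C:4, D:4, E:6, F:2, G:4, H:4, I:4, J:6, K:2, L:2, M:5
Vertices with odd degree: A, M. An Eulerian circuit requires all degrees even.

No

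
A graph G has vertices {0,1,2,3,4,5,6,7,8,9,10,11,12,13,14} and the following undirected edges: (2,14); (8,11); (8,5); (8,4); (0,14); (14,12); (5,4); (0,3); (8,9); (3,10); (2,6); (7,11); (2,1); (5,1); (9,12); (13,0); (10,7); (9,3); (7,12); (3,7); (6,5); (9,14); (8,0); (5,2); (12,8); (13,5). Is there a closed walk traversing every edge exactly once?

Degrees: 0:4, 1:2, 2:4, 3:4, 4:2, 5:6, 6:2, 7:4, 8:6, 9:4, 10:2, 11:2, 12:4, 13:2, 14:4
Every vertex has even degree and the edges form a single connected piece, so an Eulerian circuit exists.

Yes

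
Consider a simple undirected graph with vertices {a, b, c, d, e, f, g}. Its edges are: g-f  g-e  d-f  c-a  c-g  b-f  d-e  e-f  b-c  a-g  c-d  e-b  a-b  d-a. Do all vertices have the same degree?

Yes

Degrees: a:4, b:4, c:4, d:4, e:4, f:4, g:4
Every vertex has degree 4, so the graph is 4-regular.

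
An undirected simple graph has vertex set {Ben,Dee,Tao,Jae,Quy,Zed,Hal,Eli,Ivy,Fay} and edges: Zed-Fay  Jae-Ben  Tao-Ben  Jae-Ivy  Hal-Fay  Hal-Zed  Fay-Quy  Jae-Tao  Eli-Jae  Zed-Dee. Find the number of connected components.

Component: {Ben, Tao, Jae, Eli, Ivy}
Component: {Dee, Quy, Zed, Hal, Fay}

2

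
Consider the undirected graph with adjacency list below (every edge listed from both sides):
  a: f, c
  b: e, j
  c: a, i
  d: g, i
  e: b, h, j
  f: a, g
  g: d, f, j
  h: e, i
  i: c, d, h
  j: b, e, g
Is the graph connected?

Yes

Starting from a and exploring outward reaches every vertex (a, c, f, i, g, d, h, j, e, b); the graph is connected.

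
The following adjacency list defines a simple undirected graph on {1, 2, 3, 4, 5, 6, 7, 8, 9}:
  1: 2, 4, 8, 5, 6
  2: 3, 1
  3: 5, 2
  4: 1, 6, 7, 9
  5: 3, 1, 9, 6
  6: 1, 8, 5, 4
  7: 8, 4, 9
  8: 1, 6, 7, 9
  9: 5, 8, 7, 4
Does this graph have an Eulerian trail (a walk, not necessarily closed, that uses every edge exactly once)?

Yes

Degrees: 1:5, 2:2, 3:2, 4:4, 5:4, 6:4, 7:3, 8:4, 9:4
Odd-degree vertices: 1, 7 (2 total).
With 2 odd-degree vertices and all edges in one connected piece, an Eulerian trail exists (from 1 to 7).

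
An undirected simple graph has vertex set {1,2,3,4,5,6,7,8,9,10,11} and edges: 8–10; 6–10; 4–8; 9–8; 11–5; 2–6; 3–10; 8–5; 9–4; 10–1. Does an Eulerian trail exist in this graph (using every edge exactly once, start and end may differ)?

No

Degrees: 1:1, 2:1, 3:1, 4:2, 5:2, 6:2, 7:0, 8:4, 9:2, 10:4, 11:1
Odd-degree vertices: 1, 2, 3, 11 (4 total).
With 4 odd-degree vertices (more than two), no single trail can use every edge.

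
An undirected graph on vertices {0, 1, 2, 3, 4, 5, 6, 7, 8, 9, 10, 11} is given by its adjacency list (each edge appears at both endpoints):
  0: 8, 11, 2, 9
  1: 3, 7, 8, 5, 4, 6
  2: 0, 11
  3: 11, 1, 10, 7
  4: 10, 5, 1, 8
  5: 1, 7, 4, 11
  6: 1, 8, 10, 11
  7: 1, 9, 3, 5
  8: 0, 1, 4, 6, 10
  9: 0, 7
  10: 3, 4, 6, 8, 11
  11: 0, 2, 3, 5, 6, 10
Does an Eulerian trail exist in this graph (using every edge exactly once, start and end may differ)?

Degrees: 0:4, 1:6, 2:2, 3:4, 4:4, 5:4, 6:4, 7:4, 8:5, 9:2, 10:5, 11:6
Odd-degree vertices: 8, 10 (2 total).
The non-isolated vertices are connected and exactly 2 have odd degree, so an Eulerian trail exists (from 8 to 10).

Yes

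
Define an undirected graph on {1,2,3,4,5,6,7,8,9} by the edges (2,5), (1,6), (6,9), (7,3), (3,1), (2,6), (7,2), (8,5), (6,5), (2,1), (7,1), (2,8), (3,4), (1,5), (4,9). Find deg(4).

2

Neighbors of 4: 3, 9.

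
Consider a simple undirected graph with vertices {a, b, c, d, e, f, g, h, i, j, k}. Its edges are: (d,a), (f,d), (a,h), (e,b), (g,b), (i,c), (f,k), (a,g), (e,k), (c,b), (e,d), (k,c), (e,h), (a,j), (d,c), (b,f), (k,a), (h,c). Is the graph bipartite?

No

The cycle a-g-b-f-k-a has length 5, which is odd, so the graph is not bipartite.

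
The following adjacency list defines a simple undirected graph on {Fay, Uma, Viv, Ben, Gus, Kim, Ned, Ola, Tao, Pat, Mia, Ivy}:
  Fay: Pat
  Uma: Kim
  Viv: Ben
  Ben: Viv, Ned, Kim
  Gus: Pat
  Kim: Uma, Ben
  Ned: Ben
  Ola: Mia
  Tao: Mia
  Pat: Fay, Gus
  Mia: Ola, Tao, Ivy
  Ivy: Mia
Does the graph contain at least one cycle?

No

|V| = 12, |E| = 9, number of components = 3.
Since 9 = 12 - 3, the graph is a forest and contains no cycle.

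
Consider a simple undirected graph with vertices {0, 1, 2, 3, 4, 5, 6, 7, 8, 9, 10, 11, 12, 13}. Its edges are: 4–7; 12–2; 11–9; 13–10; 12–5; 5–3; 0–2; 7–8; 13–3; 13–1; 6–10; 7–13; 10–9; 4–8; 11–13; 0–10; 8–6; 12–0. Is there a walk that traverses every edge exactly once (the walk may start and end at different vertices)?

Degrees: 0:3, 1:1, 2:2, 3:2, 4:2, 5:2, 6:2, 7:3, 8:3, 9:2, 10:4, 11:2, 12:3, 13:5
Odd-degree vertices: 0, 1, 7, 8, 12, 13 (6 total).
With 6 odd-degree vertices (more than two), no single trail can use every edge.

No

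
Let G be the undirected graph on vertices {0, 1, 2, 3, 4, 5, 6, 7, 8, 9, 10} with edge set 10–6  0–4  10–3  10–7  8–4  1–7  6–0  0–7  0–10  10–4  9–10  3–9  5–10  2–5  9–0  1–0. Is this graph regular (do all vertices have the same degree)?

No

Degrees: 0:6, 1:2, 2:1, 3:2, 4:3, 5:2, 6:2, 7:3, 8:1, 9:3, 10:7
Degrees are not all equal (e.g. deg(2)=1 but deg(10)=7); not regular.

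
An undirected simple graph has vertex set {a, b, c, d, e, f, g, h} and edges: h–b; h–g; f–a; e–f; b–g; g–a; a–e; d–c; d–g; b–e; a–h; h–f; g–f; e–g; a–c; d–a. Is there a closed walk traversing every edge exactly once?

No

Degrees: a:6, b:3, c:2, d:3, e:4, f:4, g:6, h:4
b, d have odd degree; an Eulerian circuit needs every degree to be even, so none exists.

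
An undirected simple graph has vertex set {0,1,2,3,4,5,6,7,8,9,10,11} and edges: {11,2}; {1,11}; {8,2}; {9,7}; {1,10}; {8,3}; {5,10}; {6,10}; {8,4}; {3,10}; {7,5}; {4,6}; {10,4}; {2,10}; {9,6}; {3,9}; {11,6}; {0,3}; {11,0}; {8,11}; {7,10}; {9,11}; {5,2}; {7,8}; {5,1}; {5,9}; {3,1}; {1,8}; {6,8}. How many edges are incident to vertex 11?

6

Neighbors of 11: 0, 1, 2, 6, 8, 9.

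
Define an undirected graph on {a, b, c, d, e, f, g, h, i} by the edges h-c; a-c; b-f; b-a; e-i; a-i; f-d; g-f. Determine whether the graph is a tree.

|V| = 9, |E| = 8.
It is connected with exactly 8 edges, hence acyclic — it is a tree.

Yes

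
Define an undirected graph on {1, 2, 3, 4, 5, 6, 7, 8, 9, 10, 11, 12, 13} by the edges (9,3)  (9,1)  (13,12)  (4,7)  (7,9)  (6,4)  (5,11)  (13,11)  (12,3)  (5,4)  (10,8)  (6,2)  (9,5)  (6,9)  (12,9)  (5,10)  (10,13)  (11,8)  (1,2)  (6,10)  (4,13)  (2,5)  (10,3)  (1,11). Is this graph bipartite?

No

The cycle 12-3-9-12 has length 3, which is odd, so the graph is not bipartite.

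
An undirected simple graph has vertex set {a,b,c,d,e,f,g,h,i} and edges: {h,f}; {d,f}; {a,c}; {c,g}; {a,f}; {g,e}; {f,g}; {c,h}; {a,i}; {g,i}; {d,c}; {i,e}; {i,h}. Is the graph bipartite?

No

g-e-i-g is an odd cycle (length 3), and a bipartite graph can contain only even cycles.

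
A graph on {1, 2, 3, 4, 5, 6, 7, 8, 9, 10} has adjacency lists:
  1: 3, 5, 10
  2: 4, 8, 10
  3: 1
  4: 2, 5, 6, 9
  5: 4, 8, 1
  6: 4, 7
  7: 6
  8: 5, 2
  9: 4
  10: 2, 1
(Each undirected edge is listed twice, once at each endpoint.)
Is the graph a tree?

No

The graph has 10 vertices and 11 edges.
Connected but with 11 > 9 edges, so it has a cycle and is not a tree.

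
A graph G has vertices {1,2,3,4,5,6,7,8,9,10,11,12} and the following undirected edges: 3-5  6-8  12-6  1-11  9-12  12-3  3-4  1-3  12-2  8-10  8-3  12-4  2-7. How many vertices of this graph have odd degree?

Degrees: 1:2, 2:2, 3:5, 4:2, 5:1, 6:2, 7:1, 8:3, 9:1, 10:1, 11:1, 12:5
Odd-degree vertices: 3, 5, 7, 8, 9, 10, 11, 12.

8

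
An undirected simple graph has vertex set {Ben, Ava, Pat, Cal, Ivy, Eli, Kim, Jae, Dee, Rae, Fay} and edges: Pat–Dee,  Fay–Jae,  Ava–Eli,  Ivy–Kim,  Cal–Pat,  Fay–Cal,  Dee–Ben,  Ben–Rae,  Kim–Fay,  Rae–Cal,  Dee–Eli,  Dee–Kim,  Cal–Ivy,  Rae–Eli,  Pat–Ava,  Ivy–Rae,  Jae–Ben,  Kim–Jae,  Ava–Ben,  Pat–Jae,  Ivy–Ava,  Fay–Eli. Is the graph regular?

Yes

Degrees: Ben:4, Ava:4, Pat:4, Cal:4, Ivy:4, Eli:4, Kim:4, Jae:4, Dee:4, Rae:4, Fay:4
All degrees equal 4; the graph is regular.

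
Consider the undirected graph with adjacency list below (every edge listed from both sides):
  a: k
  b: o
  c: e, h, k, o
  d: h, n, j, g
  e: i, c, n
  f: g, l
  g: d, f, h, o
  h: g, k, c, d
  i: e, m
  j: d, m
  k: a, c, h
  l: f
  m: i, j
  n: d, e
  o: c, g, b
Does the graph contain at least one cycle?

Yes

|V| = 15, |E| = 19, number of components = 1.
One cycle is k-c-o-g-h-k.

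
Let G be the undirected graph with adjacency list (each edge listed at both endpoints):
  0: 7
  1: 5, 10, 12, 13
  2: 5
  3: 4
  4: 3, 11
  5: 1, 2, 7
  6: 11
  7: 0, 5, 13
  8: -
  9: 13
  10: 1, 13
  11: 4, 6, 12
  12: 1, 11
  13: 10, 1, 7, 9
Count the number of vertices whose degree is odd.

8

Degrees: 0:1, 1:4, 2:1, 3:1, 4:2, 5:3, 6:1, 7:3, 8:0, 9:1, 10:2, 11:3, 12:2, 13:4
Odd-degree vertices: 0, 2, 3, 5, 6, 7, 9, 11.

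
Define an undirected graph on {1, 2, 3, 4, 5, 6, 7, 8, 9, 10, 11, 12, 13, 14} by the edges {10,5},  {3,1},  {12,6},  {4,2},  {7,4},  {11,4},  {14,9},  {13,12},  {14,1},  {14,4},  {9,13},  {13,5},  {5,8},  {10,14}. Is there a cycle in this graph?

Yes

|V| = 14, |E| = 14, number of components = 1.
One cycle is 14-9-13-5-10-14.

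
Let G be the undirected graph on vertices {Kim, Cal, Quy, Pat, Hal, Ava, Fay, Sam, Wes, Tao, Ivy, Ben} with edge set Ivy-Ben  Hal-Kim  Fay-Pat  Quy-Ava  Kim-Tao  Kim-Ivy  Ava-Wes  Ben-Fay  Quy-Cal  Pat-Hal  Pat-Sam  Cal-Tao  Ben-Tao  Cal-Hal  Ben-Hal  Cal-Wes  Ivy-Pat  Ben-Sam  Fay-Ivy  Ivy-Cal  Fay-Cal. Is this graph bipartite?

The cycle Ivy-Fay-Ben-Ivy has length 3, which is odd, so the graph is not bipartite.

No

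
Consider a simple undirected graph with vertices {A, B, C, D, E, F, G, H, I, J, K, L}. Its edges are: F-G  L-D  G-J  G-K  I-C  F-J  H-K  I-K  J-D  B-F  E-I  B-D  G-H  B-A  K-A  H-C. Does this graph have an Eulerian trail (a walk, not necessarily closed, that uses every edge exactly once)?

No

Degrees: A:2, B:3, C:2, D:3, E:1, F:3, G:4, H:3, I:3, J:3, K:4, L:1
Odd-degree vertices: B, D, E, F, H, I, J, L (8 total).
With 8 odd-degree vertices (more than two), no single trail can use every edge.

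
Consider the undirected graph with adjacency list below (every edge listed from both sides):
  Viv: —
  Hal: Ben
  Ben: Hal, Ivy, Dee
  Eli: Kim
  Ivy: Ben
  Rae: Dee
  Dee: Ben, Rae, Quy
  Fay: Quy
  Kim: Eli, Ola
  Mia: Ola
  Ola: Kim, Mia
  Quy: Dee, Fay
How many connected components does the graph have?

3

Component: {Viv}
Component: {Eli, Kim, Mia, Ola}
Component: {Hal, Ben, Ivy, Rae, Dee, Fay, Quy}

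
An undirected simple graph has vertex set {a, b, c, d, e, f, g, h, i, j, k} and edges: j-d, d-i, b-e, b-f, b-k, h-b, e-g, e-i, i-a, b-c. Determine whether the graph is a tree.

Yes

|V| = 11, |E| = 10.
Connected and |E| = |V| - 1, which characterizes a tree.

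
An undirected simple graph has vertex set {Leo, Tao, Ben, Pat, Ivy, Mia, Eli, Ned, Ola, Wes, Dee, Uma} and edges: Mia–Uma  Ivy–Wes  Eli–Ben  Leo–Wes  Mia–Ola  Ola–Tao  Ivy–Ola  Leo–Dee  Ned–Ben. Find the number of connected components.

Component: {Pat}
Component: {Ben, Eli, Ned}
Component: {Leo, Tao, Ivy, Mia, Ola, Wes, Dee, Uma}

3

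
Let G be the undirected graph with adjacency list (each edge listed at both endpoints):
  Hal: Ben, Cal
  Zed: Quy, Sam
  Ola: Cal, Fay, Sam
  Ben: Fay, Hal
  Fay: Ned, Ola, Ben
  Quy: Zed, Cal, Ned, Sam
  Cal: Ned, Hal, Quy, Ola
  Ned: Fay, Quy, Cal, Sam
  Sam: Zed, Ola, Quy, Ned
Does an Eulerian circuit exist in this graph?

No

Degrees: Hal:2, Zed:2, Ola:3, Ben:2, Fay:3, Quy:4, Cal:4, Ned:4, Sam:4
Vertices with odd degree: Ola, Fay. An Eulerian circuit requires all degrees even.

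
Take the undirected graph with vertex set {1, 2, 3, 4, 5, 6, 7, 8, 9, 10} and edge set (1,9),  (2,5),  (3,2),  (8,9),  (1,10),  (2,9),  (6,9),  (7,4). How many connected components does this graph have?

Component: {4, 7}
Component: {1, 2, 3, 5, 6, 8, 9, 10}

2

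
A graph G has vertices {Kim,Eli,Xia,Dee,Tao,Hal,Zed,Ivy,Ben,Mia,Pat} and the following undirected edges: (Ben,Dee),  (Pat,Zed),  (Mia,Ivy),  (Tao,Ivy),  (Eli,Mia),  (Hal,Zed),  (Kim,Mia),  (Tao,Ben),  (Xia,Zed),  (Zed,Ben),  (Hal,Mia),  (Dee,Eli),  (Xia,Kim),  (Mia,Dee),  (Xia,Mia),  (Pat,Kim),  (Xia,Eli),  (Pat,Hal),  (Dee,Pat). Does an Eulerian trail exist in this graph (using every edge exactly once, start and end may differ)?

Degrees: Kim:3, Eli:3, Xia:4, Dee:4, Tao:2, Hal:3, Zed:4, Ivy:2, Ben:3, Mia:6, Pat:4
Odd-degree vertices: Kim, Eli, Hal, Ben (4 total).
An Eulerian trail requires 0 or 2 odd-degree vertices; here there are 4.

No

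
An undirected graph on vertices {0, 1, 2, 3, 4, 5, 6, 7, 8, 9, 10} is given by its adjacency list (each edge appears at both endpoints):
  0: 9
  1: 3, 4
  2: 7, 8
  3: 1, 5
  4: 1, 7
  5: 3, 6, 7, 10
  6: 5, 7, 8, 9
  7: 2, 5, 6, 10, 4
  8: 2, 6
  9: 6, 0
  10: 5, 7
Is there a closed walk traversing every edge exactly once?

No

Degrees: 0:1, 1:2, 2:2, 3:2, 4:2, 5:4, 6:4, 7:5, 8:2, 9:2, 10:2
0, 7 have odd degree; an Eulerian circuit needs every degree to be even, so none exists.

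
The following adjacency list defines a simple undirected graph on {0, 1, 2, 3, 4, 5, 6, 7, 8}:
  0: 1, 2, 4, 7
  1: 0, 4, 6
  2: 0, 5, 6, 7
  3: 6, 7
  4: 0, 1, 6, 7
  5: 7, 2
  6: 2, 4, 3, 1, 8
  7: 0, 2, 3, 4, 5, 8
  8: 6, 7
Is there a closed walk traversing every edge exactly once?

Degrees: 0:4, 1:3, 2:4, 3:2, 4:4, 5:2, 6:5, 7:6, 8:2
1, 6 have odd degree; an Eulerian circuit needs every degree to be even, so none exists.

No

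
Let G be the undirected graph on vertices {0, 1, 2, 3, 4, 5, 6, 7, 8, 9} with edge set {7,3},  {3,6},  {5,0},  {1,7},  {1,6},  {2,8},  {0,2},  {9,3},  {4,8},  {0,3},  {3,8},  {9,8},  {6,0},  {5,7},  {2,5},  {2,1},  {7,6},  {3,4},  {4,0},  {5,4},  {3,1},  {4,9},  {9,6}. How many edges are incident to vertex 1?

Neighbors of 1: 2, 3, 6, 7.

4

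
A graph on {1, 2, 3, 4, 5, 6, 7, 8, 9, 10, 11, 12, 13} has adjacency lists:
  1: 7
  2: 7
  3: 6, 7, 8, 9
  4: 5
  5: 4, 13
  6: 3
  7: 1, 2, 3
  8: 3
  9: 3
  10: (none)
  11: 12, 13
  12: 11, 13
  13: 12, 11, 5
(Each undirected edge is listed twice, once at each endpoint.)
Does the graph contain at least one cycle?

|V| = 13, |E| = 11, number of components = 3.
Since 11 > 13 - 3, a cycle must exist; for instance 13-12-11-13.

Yes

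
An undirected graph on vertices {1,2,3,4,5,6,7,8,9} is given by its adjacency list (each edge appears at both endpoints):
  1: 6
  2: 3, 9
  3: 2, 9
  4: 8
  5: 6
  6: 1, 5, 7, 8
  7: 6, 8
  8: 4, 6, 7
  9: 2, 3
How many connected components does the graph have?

Component: {2, 3, 9}
Component: {1, 4, 5, 6, 7, 8}

2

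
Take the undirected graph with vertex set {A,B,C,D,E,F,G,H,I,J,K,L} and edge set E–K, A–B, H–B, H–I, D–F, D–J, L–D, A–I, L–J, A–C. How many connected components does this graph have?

4

Component: {G}
Component: {E, K}
Component: {D, F, J, L}
Component: {A, B, C, H, I}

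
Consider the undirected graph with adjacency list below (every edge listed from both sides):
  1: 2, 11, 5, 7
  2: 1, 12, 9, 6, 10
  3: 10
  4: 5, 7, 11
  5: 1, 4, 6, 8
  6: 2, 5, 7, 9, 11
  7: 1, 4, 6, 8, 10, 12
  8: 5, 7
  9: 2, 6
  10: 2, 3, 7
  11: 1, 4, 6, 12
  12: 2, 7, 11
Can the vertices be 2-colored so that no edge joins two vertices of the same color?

The cycle 2-9-6-2 has length 3, which is odd, so the graph is not bipartite.

No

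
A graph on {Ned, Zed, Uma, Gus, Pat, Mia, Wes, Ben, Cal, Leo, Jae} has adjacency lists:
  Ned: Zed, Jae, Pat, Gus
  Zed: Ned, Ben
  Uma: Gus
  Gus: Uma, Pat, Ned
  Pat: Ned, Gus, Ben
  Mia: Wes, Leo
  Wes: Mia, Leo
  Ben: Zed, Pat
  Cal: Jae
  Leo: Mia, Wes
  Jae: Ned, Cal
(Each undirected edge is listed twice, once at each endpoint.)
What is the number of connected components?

2

Component: {Mia, Wes, Leo}
Component: {Ned, Zed, Uma, Gus, Pat, Ben, Cal, Jae}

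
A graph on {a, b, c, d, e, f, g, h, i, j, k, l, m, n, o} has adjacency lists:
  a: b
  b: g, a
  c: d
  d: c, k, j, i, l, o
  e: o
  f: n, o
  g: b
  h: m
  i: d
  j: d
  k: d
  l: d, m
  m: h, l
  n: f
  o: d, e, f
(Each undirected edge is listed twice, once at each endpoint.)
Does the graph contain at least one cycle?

The graph has 15 vertices, 13 edges, and 2 connected components.
Since 13 = 15 - 2, the graph is a forest and contains no cycle.

No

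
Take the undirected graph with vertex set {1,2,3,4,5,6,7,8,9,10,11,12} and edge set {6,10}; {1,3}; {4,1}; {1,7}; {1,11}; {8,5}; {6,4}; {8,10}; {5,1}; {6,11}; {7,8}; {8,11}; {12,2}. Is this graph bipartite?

Color {3, 4, 5, 7, 9, 10, 11, 12} black and {1, 2, 6, 8} white. No edge joins two same-colored vertices, so the graph is bipartite.

Yes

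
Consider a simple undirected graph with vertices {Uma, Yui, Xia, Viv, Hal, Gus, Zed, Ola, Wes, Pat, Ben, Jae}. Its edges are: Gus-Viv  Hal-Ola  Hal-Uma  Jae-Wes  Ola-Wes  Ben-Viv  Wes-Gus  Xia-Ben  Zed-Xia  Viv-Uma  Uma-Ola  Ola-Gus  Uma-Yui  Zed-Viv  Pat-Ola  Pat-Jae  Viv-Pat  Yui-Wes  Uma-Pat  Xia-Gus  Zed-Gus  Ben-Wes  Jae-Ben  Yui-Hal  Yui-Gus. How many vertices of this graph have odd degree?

8

Degrees: Uma:5, Yui:4, Xia:3, Viv:5, Hal:3, Gus:6, Zed:3, Ola:5, Wes:5, Pat:4, Ben:4, Jae:3
Odd-degree vertices: Uma, Xia, Viv, Hal, Zed, Ola, Wes, Jae.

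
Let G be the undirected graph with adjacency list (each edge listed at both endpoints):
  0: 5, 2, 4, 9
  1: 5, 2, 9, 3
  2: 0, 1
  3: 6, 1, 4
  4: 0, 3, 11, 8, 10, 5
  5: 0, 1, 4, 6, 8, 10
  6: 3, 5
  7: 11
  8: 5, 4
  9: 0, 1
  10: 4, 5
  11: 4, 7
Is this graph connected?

Yes

Starting from 0 and exploring outward reaches every vertex (0, 4, 9, 5, 2, 11, 3, 10, 8, 1, 6, 7); the graph is connected.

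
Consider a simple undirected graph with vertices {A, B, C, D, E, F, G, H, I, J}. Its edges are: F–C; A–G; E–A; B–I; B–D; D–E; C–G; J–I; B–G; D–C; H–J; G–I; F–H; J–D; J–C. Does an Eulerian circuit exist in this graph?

Degrees: A:2, B:3, C:4, D:4, E:2, F:2, G:4, H:2, I:3, J:4
Vertices with odd degree: B, I. An Eulerian circuit requires all degrees even.

No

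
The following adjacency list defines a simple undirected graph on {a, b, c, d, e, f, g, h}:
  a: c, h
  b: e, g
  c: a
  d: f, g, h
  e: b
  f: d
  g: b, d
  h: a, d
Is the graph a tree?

|V| = 8, |E| = 7.
Connected and |E| = |V| - 1, which characterizes a tree.

Yes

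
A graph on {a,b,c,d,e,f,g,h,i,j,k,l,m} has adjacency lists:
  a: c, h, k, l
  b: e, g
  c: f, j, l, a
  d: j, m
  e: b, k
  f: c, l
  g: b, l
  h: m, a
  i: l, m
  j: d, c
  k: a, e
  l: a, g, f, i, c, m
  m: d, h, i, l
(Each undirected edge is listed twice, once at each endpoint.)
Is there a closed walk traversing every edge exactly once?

Yes

Degrees: a:4, b:2, c:4, d:2, e:2, f:2, g:2, h:2, i:2, j:2, k:2, l:6, m:4
All degrees are even and the non-isolated vertices are connected — an Eulerian circuit exists.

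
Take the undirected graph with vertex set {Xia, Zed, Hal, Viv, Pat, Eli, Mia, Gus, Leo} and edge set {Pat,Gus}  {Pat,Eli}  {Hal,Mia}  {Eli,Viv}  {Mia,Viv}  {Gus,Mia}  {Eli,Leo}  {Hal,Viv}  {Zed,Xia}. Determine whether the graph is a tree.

No

|V| = 9, |E| = 9.
It is not connected, so it is not a tree.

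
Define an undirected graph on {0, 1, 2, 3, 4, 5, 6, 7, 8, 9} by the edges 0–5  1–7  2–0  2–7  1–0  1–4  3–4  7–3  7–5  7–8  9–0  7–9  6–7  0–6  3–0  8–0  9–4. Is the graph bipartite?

A valid 2-coloring puts {1, 2, 3, 5, 6, 8, 9} on one side and {0, 4, 7} on the other; every edge crosses between the two sides.

Yes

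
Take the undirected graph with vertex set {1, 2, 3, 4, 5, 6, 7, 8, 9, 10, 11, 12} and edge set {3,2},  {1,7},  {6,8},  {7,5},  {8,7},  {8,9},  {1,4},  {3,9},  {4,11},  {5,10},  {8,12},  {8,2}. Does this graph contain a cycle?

The graph has 12 vertices, 12 edges, and 1 connected component.
One cycle is 8-9-3-2-8.

Yes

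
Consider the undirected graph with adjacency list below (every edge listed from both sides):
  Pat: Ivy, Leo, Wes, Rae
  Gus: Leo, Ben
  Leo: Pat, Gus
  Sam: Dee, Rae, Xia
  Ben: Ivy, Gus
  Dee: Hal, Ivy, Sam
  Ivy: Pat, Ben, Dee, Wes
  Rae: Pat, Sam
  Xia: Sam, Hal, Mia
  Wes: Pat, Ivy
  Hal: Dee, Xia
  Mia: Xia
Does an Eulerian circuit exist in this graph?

Degrees: Pat:4, Gus:2, Leo:2, Sam:3, Ben:2, Dee:3, Ivy:4, Rae:2, Xia:3, Wes:2, Hal:2, Mia:1
Vertices with odd degree: Sam, Dee, Xia, Mia. An Eulerian circuit requires all degrees even.

No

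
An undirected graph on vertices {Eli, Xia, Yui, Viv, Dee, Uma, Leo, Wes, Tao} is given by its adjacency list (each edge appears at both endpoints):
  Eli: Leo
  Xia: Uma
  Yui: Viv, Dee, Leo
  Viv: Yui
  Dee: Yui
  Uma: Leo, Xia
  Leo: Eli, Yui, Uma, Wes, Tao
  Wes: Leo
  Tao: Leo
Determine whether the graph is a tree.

The graph has 9 vertices and 8 edges.
Connected and |E| = |V| - 1, which characterizes a tree.

Yes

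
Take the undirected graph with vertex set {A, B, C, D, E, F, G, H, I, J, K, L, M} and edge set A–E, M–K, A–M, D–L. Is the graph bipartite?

Yes

Partition the vertices as {B, C, E, F, G, H, I, J, L, M} vs {A, D, K}. Each listed edge has one endpoint in each part, so the graph is bipartite.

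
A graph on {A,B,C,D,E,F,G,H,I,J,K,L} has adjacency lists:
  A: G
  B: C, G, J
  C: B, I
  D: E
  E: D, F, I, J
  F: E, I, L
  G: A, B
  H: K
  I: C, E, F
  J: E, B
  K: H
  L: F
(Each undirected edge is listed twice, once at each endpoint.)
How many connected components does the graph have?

Component: {H, K}
Component: {A, B, C, D, E, F, G, I, J, L}

2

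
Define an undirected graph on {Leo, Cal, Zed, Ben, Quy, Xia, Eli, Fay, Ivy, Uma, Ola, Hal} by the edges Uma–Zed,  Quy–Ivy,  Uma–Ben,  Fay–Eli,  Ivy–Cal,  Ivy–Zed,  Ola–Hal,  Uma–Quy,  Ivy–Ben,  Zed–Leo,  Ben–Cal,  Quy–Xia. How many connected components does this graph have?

3

Component: {Eli, Fay}
Component: {Ola, Hal}
Component: {Leo, Cal, Zed, Ben, Quy, Xia, Ivy, Uma}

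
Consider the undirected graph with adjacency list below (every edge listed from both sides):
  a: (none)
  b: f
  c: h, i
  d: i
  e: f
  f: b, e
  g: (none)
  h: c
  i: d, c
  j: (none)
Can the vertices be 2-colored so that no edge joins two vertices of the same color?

Color {a, f, g, h, i, j} black and {b, c, d, e} white. No edge joins two same-colored vertices, so the graph is bipartite.

Yes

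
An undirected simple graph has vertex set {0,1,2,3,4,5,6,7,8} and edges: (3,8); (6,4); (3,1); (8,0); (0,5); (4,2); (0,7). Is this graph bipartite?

Partition the vertices as {1, 4, 5, 7, 8} vs {0, 2, 3, 6}. Each listed edge has one endpoint in each part, so the graph is bipartite.

Yes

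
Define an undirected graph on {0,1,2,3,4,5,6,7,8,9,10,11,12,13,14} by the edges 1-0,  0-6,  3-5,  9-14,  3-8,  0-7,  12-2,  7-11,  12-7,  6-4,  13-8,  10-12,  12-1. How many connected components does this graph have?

Component: {9, 14}
Component: {3, 5, 8, 13}
Component: {0, 1, 2, 4, 6, 7, 10, 11, 12}

3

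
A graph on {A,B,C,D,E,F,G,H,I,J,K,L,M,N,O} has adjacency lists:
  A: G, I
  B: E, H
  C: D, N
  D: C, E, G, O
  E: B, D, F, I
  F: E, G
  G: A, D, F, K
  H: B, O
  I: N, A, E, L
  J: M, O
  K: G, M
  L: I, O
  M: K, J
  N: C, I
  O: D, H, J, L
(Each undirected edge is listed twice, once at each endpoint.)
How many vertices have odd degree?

0

Degrees: A:2, B:2, C:2, D:4, E:4, F:2, G:4, H:2, I:4, J:2, K:2, L:2, M:2, N:2, O:4
Odd-degree vertices: none.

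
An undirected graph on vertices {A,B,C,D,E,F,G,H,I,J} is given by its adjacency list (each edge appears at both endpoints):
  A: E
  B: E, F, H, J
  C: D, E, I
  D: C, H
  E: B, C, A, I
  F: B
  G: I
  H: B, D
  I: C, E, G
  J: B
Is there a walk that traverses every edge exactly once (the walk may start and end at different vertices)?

Degrees: A:1, B:4, C:3, D:2, E:4, F:1, G:1, H:2, I:3, J:1
Odd-degree vertices: A, C, F, G, I, J (6 total).
An Eulerian trail requires 0 or 2 odd-degree vertices; here there are 6.

No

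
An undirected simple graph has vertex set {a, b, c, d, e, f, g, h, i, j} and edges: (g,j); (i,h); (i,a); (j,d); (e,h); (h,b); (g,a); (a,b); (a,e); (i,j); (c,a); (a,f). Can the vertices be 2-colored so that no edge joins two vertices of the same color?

Yes

Color {b, c, d, e, f, g, i} black and {a, h, j} white. No edge joins two same-colored vertices, so the graph is bipartite.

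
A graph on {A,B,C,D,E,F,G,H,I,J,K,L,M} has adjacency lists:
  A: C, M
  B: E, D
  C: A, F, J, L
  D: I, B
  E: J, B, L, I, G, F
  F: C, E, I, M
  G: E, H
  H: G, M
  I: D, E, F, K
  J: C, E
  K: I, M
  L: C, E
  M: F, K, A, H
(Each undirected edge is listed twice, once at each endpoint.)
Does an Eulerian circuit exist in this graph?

Yes

Degrees: A:2, B:2, C:4, D:2, E:6, F:4, G:2, H:2, I:4, J:2, K:2, L:2, M:4
All degrees are even and the non-isolated vertices are connected — an Eulerian circuit exists.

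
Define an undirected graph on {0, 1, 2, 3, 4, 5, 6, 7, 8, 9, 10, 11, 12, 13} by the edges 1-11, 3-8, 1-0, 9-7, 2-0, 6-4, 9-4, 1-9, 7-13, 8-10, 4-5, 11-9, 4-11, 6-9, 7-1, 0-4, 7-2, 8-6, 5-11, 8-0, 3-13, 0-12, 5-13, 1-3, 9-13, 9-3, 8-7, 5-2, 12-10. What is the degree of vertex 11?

4

Neighbors of 11: 1, 4, 5, 9.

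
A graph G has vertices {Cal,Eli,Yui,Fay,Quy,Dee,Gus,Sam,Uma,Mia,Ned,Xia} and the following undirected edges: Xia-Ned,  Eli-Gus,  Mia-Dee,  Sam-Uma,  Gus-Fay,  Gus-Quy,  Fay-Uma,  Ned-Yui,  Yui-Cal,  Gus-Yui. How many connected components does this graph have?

Component: {Dee, Mia}
Component: {Cal, Eli, Yui, Fay, Quy, Gus, Sam, Uma, Ned, Xia}

2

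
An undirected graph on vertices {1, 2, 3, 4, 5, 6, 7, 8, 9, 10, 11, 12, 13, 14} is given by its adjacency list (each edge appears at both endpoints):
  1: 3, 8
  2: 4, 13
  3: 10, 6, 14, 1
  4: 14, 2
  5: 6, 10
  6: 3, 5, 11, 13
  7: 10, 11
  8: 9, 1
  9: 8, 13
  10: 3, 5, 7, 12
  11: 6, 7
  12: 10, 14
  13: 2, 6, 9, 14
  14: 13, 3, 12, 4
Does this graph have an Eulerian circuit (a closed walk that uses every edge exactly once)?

Yes

Degrees: 1:2, 2:2, 3:4, 4:2, 5:2, 6:4, 7:2, 8:2, 9:2, 10:4, 11:2, 12:2, 13:4, 14:4
All degrees are even and the non-isolated vertices are connected — an Eulerian circuit exists.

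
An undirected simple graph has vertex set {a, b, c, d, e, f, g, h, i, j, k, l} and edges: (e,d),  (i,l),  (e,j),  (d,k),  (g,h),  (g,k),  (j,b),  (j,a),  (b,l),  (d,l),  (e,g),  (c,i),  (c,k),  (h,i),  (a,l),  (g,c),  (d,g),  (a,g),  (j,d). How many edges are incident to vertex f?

0

f has no neighbors.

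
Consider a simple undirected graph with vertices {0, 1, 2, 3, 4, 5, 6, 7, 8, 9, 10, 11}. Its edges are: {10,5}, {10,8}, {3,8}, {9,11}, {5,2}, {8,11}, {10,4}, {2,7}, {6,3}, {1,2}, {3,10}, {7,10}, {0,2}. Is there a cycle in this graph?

Yes

The graph has 12 vertices, 13 edges, and 1 connected component.
One cycle is 10-3-8-10.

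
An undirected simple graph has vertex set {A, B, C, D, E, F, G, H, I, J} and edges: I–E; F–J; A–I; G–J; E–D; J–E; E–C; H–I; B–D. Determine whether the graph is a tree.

|V| = 10, |E| = 9.
It is connected with exactly 9 edges, hence acyclic — it is a tree.

Yes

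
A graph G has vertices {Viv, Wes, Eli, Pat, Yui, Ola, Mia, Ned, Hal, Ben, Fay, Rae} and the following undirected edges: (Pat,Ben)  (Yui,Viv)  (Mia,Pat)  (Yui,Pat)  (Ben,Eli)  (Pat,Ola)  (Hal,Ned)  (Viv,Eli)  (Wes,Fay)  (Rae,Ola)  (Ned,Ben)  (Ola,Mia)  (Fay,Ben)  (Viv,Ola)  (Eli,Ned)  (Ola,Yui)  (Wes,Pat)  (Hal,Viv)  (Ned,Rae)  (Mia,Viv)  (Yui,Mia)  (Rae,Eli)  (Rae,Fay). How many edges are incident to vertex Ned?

4

Neighbors of Ned: Eli, Hal, Ben, Rae.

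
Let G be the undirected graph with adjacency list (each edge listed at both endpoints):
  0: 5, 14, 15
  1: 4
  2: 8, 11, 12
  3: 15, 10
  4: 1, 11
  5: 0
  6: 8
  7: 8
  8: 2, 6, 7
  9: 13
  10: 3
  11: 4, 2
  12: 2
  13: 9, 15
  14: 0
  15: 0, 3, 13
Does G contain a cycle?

The graph has 16 vertices, 14 edges, and 2 connected components.
A forest on 16 vertices with 2 components has exactly 14 edges, which matches — so no cycle.

No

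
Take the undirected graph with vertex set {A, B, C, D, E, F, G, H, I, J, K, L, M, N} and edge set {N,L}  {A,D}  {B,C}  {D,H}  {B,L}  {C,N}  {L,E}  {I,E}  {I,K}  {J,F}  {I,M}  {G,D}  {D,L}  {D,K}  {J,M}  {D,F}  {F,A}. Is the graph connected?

Yes

Starting from A and exploring outward reaches every vertex (A, F, D, J, L, K, G, H, M, B, N, E, I, C); the graph is connected.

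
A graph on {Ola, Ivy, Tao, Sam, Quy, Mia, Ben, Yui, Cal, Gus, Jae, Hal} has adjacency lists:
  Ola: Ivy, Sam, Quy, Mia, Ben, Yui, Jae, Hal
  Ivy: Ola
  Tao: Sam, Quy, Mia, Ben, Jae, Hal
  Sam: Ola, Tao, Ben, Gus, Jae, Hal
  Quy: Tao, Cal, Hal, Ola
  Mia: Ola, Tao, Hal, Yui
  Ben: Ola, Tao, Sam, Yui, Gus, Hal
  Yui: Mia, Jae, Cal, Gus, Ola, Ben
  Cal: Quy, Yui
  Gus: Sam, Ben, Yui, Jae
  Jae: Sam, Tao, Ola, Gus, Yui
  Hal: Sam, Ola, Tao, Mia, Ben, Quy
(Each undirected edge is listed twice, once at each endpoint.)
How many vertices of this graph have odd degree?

2

Degrees: Ola:8, Ivy:1, Tao:6, Sam:6, Quy:4, Mia:4, Ben:6, Yui:6, Cal:2, Gus:4, Jae:5, Hal:6
Odd-degree vertices: Ivy, Jae.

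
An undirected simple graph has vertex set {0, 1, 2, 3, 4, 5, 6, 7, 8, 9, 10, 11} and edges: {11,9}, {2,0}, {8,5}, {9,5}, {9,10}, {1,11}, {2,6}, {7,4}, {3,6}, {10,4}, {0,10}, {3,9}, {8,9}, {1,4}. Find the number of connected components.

Component: {0, 1, 2, 3, 4, 5, 6, 7, 8, 9, 10, 11}

1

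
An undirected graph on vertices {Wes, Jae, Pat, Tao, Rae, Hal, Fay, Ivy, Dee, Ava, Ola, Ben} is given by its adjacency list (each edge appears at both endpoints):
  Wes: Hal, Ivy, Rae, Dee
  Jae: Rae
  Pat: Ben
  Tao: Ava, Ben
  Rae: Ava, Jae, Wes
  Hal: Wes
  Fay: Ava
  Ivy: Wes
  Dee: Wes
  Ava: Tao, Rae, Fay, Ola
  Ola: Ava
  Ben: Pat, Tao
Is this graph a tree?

Yes

The graph has 12 vertices and 11 edges.
Connected and |E| = |V| - 1, which characterizes a tree.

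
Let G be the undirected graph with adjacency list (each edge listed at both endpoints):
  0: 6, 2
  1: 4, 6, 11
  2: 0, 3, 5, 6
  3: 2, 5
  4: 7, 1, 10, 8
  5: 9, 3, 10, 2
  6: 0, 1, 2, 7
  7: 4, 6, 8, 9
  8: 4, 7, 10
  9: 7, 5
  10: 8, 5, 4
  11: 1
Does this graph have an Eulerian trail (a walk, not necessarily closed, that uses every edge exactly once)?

No

Degrees: 0:2, 1:3, 2:4, 3:2, 4:4, 5:4, 6:4, 7:4, 8:3, 9:2, 10:3, 11:1
Odd-degree vertices: 1, 8, 10, 11 (4 total).
An Eulerian trail requires 0 or 2 odd-degree vertices; here there are 4.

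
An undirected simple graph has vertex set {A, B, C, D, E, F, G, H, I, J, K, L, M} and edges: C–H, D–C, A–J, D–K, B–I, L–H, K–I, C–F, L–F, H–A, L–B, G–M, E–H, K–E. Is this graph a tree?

No

The graph has 13 vertices and 14 edges.
It is not connected, so it is not a tree.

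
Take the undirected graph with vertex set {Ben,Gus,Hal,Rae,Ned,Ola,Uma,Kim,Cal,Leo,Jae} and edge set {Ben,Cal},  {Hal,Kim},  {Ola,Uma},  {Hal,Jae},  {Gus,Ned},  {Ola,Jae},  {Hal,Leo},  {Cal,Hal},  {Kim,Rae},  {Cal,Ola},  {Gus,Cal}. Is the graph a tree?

The graph has 11 vertices and 11 edges.
Connected but with 11 > 10 edges, so it has a cycle and is not a tree.

No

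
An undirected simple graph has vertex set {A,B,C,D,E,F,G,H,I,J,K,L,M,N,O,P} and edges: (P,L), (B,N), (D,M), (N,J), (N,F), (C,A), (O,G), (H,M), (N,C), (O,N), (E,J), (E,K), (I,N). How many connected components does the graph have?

3

Component: {L, P}
Component: {D, H, M}
Component: {A, B, C, E, F, G, I, J, K, N, O}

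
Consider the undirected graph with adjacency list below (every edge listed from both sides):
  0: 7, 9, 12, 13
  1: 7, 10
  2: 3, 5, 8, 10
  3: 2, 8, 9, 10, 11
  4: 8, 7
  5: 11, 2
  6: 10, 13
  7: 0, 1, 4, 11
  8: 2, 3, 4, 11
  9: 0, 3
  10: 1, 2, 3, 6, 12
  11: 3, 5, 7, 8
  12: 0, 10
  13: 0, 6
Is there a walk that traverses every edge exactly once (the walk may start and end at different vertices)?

Yes

Degrees: 0:4, 1:2, 2:4, 3:5, 4:2, 5:2, 6:2, 7:4, 8:4, 9:2, 10:5, 11:4, 12:2, 13:2
Odd-degree vertices: 3, 10 (2 total).
With 2 odd-degree vertices and all edges in one connected piece, an Eulerian trail exists (from 3 to 10).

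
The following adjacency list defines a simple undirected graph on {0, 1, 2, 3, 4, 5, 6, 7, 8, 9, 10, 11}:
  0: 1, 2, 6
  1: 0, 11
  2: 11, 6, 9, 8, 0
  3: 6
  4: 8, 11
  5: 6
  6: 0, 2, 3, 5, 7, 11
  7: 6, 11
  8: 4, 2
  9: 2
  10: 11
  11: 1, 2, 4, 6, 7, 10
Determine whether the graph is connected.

Starting from 0 and exploring outward reaches every vertex (0, 2, 1, 6, 11, 9, 8, 3, 5, 7, 10, 4); the graph is connected.

Yes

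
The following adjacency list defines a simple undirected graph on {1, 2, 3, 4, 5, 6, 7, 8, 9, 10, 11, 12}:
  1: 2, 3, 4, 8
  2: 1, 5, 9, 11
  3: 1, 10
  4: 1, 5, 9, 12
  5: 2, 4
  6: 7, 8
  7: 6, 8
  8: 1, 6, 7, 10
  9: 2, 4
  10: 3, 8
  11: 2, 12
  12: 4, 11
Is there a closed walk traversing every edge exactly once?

Degrees: 1:4, 2:4, 3:2, 4:4, 5:2, 6:2, 7:2, 8:4, 9:2, 10:2, 11:2, 12:2
Every vertex has even degree and the edges form a single connected piece, so an Eulerian circuit exists.

Yes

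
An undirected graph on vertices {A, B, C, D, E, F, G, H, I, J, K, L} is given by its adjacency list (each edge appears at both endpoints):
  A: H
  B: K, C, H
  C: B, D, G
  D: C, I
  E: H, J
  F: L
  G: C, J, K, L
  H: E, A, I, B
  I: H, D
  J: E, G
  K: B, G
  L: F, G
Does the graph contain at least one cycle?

The graph has 12 vertices, 14 edges, and 1 connected component.
Since 14 > 12 - 1, a cycle must exist; for instance H-I-D-C-B-H.

Yes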